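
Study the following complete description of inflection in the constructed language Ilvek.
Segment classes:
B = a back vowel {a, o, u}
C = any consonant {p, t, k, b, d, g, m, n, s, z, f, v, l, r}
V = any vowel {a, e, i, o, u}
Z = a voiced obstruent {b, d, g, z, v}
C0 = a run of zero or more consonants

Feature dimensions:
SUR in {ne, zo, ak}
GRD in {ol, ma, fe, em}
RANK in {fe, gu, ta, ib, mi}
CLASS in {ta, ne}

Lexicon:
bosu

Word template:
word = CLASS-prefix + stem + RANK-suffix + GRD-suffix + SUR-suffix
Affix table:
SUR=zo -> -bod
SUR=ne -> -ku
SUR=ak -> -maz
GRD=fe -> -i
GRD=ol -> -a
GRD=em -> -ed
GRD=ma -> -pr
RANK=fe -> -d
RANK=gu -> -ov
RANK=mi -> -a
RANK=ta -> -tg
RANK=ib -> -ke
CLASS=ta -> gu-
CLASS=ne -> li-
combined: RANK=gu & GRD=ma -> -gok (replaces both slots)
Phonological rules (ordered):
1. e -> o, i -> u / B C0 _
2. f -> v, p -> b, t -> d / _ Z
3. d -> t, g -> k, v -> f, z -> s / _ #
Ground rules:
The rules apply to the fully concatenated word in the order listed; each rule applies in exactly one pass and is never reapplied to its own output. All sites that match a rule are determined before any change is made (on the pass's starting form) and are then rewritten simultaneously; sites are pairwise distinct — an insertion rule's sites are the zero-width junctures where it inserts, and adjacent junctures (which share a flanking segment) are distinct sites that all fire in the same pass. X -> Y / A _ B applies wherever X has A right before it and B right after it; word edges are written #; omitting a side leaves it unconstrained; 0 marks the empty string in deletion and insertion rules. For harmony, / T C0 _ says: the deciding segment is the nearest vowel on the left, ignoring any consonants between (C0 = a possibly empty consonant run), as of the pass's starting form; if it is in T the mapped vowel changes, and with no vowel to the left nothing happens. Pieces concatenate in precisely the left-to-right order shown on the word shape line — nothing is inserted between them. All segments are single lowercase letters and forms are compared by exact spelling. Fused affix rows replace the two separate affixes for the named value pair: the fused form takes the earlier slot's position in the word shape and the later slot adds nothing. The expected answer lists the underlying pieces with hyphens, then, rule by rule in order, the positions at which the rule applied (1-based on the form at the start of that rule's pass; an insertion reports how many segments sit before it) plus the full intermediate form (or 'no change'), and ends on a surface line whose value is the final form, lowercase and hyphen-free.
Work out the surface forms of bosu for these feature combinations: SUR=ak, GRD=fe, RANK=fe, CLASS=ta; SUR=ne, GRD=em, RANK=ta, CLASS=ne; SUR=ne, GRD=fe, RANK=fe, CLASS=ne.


cell SUR=ak, GRD=fe, RANK=fe, CLASS=ta:
underlying: gu-bosu-d-i-maz
1. e -> o, i -> u / B C0 _: fires at position(s) 8: gubosudumaz
2. f -> v, p -> b, t -> d / _ Z: no change
3. d -> t, g -> k, v -> f, z -> s / _ #: fires at position(s) 11: gubosudumas
surface: gubosudumas

cell SUR=ne, GRD=em, RANK=ta, CLASS=ne:
underlying: li-bosu-tg-ed-ku
1. e -> o, i -> u / B C0 _: fires at position(s) 9: libosutgodku
2. f -> v, p -> b, t -> d / _ Z: fires at position(s) 7: libosudgodku
3. d -> t, g -> k, v -> f, z -> s / _ #: no change
surface: libosudgodku

cell SUR=ne, GRD=fe, RANK=fe, CLASS=ne:
underlying: li-bosu-d-i-ku
1. e -> o, i -> u / B C0 _: fires at position(s) 8: libosuduku
2. f -> v, p -> b, t -> d / _ Z: no change
3. d -> t, g -> k, v -> f, z -> s / _ #: no change
surface: libosuduku


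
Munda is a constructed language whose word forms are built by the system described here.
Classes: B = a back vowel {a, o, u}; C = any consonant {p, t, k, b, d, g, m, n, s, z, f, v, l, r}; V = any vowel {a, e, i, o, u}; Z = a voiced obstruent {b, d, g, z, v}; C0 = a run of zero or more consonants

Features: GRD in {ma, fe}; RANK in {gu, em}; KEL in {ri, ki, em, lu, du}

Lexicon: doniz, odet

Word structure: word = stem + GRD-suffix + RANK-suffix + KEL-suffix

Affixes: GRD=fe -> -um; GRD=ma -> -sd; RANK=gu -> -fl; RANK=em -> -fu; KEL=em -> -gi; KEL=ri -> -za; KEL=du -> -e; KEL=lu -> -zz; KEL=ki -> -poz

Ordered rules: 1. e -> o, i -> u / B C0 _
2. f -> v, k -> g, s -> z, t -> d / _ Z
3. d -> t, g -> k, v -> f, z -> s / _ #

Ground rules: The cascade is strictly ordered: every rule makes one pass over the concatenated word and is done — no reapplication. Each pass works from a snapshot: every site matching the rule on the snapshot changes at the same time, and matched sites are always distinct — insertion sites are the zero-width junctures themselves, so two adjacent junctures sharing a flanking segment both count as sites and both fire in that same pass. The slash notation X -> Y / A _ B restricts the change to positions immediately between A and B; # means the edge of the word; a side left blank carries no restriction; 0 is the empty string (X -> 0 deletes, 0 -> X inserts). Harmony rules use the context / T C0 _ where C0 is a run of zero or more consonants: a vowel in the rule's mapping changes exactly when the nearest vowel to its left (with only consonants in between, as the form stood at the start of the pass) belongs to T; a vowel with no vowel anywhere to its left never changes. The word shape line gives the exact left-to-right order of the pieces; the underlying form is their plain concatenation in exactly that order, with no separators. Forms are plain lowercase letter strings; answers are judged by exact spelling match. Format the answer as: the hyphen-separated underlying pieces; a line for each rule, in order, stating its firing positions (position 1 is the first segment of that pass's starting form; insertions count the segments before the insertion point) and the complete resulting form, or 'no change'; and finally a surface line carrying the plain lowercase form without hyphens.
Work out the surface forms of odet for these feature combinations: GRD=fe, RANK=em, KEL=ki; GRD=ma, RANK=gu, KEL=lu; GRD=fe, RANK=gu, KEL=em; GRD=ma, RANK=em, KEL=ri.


cell GRD=fe, RANK=em, KEL=ki:
underlying: odet-um-fu-poz
1. e -> o, i -> u / B C0 _: fires at position(s) 3: odotumfupoz
2. f -> v, k -> g, s -> z, t -> d / _ Z: no change
3. d -> t, g -> k, v -> f, z -> s / _ #: fires at position(s) 11: odotumfupos
surface: odotumfupos

cell GRD=ma, RANK=gu, KEL=lu:
underlying: odet-sd-fl-zz
1. e -> o, i -> u / B C0 _: fires at position(s) 3: odotsdflzz
2. f -> v, k -> g, s -> z, t -> d / _ Z: fires at position(s) 5: odotzdflzz
3. d -> t, g -> k, v -> f, z -> s / _ #: fires at position(s) 10: odotzdflzs
surface: odotzdflzs

cell GRD=fe, RANK=gu, KEL=em:
underlying: odet-um-fl-gi
1. e -> o, i -> u / B C0 _: fires at position(s) 3, 10: odotumflgu
2. f -> v, k -> g, s -> z, t -> d / _ Z: no change
3. d -> t, g -> k, v -> f, z -> s / _ #: no change
surface: odotumflgu

cell GRD=ma, RANK=em, KEL=ri:
underlying: odet-sd-fu-za
1. e -> o, i -> u / B C0 _: fires at position(s) 3: odotsdfuza
2. f -> v, k -> g, s -> z, t -> d / _ Z: fires at position(s) 5: odotzdfuza
3. d -> t, g -> k, v -> f, z -> s / _ #: no change
surface: odotzdfuza


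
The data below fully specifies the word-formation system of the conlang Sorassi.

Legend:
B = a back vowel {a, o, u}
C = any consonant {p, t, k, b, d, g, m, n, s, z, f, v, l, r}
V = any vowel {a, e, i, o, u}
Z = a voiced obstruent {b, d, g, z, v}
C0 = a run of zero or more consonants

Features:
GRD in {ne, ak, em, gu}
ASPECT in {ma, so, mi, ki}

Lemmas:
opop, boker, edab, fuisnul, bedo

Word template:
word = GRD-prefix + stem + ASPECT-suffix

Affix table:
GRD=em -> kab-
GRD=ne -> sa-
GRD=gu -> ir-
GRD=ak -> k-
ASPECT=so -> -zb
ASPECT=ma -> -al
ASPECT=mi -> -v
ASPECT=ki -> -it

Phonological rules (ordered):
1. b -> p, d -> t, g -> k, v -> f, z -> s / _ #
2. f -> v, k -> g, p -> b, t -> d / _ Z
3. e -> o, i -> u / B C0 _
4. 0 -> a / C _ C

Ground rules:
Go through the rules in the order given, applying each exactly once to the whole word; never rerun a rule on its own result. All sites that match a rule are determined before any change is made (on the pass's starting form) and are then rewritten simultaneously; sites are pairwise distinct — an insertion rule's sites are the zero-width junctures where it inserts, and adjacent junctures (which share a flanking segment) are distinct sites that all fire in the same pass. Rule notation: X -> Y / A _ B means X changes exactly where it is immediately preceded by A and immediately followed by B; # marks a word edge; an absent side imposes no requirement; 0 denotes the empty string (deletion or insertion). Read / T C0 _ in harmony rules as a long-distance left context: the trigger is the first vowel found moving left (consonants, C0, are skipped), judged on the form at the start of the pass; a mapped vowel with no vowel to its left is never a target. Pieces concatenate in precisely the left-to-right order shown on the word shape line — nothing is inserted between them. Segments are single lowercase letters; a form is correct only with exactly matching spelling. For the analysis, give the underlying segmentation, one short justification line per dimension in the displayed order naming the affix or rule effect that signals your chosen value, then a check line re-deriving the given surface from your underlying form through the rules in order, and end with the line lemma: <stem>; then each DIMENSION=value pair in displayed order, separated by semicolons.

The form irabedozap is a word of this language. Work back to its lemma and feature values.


underlying: ir-bedo-zb
GRD=gu - signalled by the affix ir-
ASPECT=so - signalled by the affix -zb
check: irbedozb -> irbedozp -> irbedozp -> irbedozp -> irabedozap
lemma: bedo; GRD=gu; ASPECT=so


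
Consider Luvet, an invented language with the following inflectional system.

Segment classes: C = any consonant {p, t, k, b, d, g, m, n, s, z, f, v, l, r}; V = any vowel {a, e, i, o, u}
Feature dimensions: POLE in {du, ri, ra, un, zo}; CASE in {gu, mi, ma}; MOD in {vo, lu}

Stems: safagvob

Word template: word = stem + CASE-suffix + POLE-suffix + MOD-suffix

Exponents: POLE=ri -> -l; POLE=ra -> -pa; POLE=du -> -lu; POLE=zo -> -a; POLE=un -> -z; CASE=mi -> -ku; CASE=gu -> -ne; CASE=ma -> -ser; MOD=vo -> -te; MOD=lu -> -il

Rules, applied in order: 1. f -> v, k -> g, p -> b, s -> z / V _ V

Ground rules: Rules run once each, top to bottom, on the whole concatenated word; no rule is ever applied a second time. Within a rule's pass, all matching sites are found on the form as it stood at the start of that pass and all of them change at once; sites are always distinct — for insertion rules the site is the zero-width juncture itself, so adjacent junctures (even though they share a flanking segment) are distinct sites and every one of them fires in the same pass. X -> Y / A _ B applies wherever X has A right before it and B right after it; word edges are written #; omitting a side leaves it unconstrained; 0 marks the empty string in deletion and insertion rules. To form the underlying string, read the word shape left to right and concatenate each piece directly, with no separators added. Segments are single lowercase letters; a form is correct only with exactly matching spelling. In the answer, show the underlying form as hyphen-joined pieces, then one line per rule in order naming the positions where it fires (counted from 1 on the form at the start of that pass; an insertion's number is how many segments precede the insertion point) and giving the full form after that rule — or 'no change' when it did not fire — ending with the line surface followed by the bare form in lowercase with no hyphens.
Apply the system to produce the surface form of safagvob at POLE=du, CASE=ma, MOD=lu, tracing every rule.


underlying: safagvob-ser-lu-il
1. f -> v, k -> g, p -> b, s -> z / V _ V: fires at position(s) 3: savagvobserluil
surface: savagvobserluil


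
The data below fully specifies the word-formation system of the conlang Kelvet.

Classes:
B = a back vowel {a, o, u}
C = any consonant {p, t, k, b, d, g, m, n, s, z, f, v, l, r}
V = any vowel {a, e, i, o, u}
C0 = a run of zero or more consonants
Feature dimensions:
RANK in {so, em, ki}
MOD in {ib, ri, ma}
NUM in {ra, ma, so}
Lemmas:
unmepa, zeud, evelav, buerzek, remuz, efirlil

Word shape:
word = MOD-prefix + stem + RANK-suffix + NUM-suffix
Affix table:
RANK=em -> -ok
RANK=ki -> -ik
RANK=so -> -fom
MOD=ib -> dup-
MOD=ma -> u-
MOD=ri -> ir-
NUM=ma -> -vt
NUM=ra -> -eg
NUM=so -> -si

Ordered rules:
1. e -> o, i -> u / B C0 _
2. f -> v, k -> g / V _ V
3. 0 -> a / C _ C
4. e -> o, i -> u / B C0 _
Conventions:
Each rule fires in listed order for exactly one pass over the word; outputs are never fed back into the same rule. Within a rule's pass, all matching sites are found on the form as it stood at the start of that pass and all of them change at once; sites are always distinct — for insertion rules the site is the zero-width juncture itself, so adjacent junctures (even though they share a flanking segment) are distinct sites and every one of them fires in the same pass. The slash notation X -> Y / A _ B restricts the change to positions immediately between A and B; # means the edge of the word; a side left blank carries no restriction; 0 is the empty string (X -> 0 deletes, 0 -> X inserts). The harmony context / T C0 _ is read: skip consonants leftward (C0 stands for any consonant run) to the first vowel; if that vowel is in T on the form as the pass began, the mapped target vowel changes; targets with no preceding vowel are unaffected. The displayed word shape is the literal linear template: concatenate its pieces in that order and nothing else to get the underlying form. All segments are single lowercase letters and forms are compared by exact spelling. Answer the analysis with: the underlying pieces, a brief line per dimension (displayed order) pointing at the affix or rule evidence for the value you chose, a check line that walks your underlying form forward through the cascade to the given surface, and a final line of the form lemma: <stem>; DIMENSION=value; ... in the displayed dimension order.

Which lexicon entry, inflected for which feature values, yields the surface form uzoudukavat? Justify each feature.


underlying: u-zeud-ik-vt
RANK=ki - signalled by the affix -ik
MOD=ma - signalled by the affix u-
NUM=ma - signalled by the affix -vt
check: uzeudikvt -> uzoudukvt -> uzoudukvt -> uzoudukavat -> uzoudukavat
lemma: zeud; RANK=ki; MOD=ma; NUM=ma


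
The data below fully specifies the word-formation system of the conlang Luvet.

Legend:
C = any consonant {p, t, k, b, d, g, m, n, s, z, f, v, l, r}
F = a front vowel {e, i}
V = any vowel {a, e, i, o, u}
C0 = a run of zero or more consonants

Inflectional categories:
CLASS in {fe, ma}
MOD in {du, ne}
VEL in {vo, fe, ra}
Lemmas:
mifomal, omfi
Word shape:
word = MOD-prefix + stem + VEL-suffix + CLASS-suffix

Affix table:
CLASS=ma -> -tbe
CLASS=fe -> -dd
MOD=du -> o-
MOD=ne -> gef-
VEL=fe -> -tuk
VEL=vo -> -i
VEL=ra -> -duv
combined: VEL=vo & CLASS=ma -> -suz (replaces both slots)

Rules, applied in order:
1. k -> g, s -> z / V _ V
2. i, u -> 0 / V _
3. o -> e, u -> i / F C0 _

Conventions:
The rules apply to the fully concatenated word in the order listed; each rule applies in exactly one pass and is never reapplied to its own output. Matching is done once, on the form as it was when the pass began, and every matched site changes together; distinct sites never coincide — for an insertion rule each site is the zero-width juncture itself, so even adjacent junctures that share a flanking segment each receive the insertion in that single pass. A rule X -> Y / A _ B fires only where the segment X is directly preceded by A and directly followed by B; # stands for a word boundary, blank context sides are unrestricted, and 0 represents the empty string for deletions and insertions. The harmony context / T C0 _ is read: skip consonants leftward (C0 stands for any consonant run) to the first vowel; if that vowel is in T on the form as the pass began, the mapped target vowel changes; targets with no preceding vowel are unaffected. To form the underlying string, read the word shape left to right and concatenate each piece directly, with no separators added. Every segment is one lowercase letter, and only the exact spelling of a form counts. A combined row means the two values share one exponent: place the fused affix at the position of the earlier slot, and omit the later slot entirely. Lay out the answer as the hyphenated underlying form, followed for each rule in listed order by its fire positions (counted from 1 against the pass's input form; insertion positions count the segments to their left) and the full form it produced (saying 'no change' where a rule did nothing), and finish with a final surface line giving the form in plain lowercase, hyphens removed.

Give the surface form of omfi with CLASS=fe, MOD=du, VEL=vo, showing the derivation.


underlying: o-omfi-i-dd
1. k -> g, s -> z / V _ V: no change
2. i, u -> 0 / V _: fires at position(s) 6: oomfidd
3. o -> e, u -> i / F C0 _: no change
surface: oomfidd


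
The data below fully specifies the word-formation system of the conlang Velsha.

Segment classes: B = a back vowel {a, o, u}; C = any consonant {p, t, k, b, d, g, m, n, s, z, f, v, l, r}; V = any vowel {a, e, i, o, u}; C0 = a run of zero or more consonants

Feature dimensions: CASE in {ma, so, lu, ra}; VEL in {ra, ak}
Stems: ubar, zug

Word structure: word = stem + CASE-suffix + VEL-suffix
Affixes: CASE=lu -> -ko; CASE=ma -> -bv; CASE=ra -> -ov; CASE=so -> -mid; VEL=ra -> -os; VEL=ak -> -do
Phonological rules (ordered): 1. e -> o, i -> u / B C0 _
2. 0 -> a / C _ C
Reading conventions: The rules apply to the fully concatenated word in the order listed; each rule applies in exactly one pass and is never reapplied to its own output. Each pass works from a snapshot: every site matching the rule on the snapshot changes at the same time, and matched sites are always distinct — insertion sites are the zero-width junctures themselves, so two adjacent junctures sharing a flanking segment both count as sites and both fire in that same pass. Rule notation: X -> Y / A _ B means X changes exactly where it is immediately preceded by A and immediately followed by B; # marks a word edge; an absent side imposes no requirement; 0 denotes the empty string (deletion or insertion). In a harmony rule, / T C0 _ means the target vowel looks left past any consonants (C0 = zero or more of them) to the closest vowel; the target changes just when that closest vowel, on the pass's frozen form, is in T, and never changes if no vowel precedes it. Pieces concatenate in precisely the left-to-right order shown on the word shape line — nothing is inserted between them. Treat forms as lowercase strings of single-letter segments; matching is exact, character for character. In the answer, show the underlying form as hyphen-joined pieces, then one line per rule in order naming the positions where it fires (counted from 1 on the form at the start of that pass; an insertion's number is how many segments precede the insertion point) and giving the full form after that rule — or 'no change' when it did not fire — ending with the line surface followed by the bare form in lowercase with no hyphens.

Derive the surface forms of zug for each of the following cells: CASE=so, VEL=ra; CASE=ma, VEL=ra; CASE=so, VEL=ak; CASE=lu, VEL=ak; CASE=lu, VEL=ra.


cell CASE=so, VEL=ra:
underlying: zug-mid-os
1. e -> o, i -> u / B C0 _: fires at position(s) 5: zugmudos
2. 0 -> a / C _ C: inserts after position(s) 3: zugamudos
surface: zugamudos

cell CASE=ma, VEL=ra:
underlying: zug-bv-os
1. e -> o, i -> u / B C0 _: no change
2. 0 -> a / C _ C: inserts after position(s) 3, 4: zugabavos
surface: zugabavos

cell CASE=so, VEL=ak:
underlying: zug-mid-do
1. e -> o, i -> u / B C0 _: fires at position(s) 5: zugmuddo
2. 0 -> a / C _ C: inserts after position(s) 3, 6: zugamudado
surface: zugamudado

cell CASE=lu, VEL=ak:
underlying: zug-ko-do
1. e -> o, i -> u / B C0 _: no change
2. 0 -> a / C _ C: inserts after position(s) 3: zugakodo
surface: zugakodo

cell CASE=lu, VEL=ra:
underlying: zug-ko-os
1. e -> o, i -> u / B C0 _: no change
2. 0 -> a / C _ C: inserts after position(s) 3: zugakoos
surface: zugakoos


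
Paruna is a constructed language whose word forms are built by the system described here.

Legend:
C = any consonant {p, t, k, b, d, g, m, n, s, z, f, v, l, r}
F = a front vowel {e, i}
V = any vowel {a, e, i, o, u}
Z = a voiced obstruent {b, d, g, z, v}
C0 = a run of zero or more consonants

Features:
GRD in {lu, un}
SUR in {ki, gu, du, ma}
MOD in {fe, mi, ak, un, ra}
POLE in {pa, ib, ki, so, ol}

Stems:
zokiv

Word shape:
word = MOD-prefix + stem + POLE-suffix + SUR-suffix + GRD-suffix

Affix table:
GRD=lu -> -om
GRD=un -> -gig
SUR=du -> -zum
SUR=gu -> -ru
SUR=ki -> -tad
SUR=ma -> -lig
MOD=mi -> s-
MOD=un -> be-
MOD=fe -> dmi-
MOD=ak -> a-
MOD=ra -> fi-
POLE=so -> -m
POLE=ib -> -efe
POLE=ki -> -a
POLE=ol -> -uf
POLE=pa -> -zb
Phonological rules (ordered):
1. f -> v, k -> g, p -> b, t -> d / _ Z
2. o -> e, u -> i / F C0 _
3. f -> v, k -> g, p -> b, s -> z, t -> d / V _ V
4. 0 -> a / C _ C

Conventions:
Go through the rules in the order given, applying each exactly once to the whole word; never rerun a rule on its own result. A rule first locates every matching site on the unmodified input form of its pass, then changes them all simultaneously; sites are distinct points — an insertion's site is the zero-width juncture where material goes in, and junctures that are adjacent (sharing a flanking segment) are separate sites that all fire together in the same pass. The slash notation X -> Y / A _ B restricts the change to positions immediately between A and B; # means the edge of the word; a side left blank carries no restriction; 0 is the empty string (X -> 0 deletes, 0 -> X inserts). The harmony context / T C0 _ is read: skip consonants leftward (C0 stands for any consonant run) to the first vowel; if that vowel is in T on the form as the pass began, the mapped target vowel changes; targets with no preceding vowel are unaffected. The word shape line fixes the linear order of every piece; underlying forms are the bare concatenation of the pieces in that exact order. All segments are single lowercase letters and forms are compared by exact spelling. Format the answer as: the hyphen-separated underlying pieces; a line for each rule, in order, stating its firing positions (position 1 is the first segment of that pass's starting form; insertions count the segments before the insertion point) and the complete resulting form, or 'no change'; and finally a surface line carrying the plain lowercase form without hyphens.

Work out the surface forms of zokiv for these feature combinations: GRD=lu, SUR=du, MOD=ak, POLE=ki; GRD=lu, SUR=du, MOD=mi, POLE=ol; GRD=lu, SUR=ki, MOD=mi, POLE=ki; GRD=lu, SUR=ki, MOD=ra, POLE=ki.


cell GRD=lu, SUR=du, MOD=ak, POLE=ki:
underlying: a-zokiv-a-zum-om
1. f -> v, k -> g, p -> b, t -> d / _ Z: no change
2. o -> e, u -> i / F C0 _: no change
3. f -> v, k -> g, p -> b, s -> z, t -> d / V _ V: fires at position(s) 4: azogivazumom
4. 0 -> a / C _ C: no change
surface: azogivazumom

cell GRD=lu, SUR=du, MOD=mi, POLE=ol:
underlying: s-zokiv-uf-zum-om
1. f -> v, k -> g, p -> b, t -> d / _ Z: fires at position(s) 8: szokivuvzumom
2. o -> e, u -> i / F C0 _: fires at position(s) 7: szokivivzumom
3. f -> v, k -> g, p -> b, s -> z, t -> d / V _ V: fires at position(s) 4: szogivivzumom
4. 0 -> a / C _ C: inserts after position(s) 1, 8: sazogivivazumom
surface: sazogivivazumom

cell GRD=lu, SUR=ki, MOD=mi, POLE=ki:
underlying: s-zokiv-a-tad-om
1. f -> v, k -> g, p -> b, t -> d / _ Z: no change
2. o -> e, u -> i / F C0 _: no change
3. f -> v, k -> g, p -> b, s -> z, t -> d / V _ V: fires at position(s) 4, 8: szogivadadom
4. 0 -> a / C _ C: inserts after position(s) 1: sazogivadadom
surface: sazogivadadom

cell GRD=lu, SUR=ki, MOD=ra, POLE=ki:
underlying: fi-zokiv-a-tad-om
1. f -> v, k -> g, p -> b, t -> d / _ Z: no change
2. o -> e, u -> i / F C0 _: fires at position(s) 4: fizekivatadom
3. f -> v, k -> g, p -> b, s -> z, t -> d / V _ V: fires at position(s) 5, 9: fizegivadadom
4. 0 -> a / C _ C: no change
surface: fizegivadadom


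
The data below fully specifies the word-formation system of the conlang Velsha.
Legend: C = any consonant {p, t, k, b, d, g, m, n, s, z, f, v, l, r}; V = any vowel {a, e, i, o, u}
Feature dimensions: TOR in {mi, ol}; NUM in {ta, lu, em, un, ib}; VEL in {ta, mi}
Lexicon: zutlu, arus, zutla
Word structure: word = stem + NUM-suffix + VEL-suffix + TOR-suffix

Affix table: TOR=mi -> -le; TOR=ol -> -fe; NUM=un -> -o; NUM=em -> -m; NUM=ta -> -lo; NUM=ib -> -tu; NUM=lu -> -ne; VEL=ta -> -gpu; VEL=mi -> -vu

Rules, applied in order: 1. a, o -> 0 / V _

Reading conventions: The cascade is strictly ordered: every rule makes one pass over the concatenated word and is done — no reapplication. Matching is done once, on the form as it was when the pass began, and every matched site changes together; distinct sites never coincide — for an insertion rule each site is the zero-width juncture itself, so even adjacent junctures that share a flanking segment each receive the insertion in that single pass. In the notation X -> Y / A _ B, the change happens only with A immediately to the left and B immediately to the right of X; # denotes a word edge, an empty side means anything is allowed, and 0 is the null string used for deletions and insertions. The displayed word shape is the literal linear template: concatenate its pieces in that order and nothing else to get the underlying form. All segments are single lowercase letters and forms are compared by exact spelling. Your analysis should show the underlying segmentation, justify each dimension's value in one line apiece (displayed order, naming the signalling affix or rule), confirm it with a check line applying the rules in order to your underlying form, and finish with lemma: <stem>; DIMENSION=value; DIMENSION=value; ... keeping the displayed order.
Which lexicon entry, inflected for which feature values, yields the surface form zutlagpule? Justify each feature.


underlying: zutla-o-gpu-le
TOR=mi - signalled by the affix -le
NUM=un - signalled by the affix -o
VEL=ta - signalled by the affix -gpu
check: zutlaogpule -> zutlagpule
lemma: zutla; TOR=mi; NUM=un; VEL=ta


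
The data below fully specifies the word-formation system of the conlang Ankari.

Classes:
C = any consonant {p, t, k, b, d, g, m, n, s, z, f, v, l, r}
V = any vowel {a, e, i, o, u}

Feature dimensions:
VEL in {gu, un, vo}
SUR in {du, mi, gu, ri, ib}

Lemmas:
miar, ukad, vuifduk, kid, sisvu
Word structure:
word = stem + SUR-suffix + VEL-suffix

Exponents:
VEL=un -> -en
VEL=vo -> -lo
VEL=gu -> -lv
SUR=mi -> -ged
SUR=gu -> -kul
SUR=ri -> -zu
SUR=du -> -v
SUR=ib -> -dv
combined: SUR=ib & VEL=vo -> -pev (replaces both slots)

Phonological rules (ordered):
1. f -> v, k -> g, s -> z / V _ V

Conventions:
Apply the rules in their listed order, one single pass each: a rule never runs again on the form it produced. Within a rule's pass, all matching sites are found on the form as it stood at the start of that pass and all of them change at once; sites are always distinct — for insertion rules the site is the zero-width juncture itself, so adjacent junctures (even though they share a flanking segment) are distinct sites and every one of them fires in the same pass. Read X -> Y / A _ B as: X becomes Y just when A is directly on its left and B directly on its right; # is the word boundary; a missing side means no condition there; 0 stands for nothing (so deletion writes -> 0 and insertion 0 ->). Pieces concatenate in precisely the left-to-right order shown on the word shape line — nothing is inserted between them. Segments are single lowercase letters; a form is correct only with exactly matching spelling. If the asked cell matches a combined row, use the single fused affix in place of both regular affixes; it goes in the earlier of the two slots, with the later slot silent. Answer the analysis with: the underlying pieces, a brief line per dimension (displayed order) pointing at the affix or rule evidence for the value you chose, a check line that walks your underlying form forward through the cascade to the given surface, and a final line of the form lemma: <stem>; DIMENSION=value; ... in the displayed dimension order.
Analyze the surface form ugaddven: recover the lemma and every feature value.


underlying: ukad-dv-en
VEL=un - signalled by the affix -en
SUR=ib - signalled by the affix -dv
check: ukaddven -> ugaddven
lemma: ukad; VEL=un; SUR=ib


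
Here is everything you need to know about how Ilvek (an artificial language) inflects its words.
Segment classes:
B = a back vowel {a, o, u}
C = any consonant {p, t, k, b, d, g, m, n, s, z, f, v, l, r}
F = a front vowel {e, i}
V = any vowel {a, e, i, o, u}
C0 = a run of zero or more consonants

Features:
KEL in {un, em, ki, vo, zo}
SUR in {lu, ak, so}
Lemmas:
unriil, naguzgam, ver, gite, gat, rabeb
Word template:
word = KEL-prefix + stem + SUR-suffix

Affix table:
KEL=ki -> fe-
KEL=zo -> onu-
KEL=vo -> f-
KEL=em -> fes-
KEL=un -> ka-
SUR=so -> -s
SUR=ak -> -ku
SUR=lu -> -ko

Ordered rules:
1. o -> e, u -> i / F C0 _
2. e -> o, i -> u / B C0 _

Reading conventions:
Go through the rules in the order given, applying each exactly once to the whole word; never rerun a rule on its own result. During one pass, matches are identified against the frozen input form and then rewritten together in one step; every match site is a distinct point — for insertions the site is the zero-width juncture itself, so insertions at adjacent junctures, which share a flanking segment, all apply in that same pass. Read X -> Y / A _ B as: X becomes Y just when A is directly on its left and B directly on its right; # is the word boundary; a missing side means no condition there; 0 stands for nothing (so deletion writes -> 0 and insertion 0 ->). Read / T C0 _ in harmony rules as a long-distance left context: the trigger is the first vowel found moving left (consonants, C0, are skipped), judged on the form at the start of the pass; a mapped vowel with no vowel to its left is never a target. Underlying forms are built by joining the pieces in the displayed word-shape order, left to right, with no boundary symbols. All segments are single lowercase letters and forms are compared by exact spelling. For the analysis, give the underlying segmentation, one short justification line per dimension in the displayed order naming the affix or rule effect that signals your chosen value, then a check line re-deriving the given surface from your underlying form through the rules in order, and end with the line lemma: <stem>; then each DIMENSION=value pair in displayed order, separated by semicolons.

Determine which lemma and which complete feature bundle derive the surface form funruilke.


underlying: f-unriil-ko
KEL=vo - signalled by the affix f-
SUR=lu - signalled by the affix -ko
check: funriilko -> funriilke -> funruilke
lemma: unriil; KEL=vo; SUR=lu


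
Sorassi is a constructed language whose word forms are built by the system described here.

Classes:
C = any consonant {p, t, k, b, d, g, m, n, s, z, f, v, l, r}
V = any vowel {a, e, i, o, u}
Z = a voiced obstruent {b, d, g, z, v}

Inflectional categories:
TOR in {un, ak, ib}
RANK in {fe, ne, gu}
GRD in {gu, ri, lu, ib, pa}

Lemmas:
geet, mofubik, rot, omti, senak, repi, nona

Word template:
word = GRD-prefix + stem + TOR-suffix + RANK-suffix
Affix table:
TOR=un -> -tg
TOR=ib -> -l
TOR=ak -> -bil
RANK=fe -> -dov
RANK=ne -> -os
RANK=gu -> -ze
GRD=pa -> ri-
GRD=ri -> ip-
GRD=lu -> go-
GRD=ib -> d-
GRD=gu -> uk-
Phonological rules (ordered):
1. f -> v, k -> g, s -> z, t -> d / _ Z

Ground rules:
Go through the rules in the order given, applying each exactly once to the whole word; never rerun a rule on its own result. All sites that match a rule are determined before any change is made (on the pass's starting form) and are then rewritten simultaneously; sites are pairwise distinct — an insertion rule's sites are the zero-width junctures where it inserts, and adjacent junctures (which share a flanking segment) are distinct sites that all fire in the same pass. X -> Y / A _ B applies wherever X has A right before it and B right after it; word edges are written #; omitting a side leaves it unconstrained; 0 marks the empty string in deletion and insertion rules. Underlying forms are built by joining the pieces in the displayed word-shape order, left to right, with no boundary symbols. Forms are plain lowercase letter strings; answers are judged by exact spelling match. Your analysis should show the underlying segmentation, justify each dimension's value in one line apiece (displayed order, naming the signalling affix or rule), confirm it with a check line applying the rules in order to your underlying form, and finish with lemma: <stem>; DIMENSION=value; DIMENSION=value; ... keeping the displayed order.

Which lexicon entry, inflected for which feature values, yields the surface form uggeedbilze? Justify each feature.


underlying: uk-geet-bil-ze
TOR=ak - signalled by the affix -bil
RANK=gu - signalled by the affix -ze
GRD=gu - signalled by the affix uk-
check: ukgeetbilze -> uggeedbilze
lemma: geet; TOR=ak; RANK=gu; GRD=gu


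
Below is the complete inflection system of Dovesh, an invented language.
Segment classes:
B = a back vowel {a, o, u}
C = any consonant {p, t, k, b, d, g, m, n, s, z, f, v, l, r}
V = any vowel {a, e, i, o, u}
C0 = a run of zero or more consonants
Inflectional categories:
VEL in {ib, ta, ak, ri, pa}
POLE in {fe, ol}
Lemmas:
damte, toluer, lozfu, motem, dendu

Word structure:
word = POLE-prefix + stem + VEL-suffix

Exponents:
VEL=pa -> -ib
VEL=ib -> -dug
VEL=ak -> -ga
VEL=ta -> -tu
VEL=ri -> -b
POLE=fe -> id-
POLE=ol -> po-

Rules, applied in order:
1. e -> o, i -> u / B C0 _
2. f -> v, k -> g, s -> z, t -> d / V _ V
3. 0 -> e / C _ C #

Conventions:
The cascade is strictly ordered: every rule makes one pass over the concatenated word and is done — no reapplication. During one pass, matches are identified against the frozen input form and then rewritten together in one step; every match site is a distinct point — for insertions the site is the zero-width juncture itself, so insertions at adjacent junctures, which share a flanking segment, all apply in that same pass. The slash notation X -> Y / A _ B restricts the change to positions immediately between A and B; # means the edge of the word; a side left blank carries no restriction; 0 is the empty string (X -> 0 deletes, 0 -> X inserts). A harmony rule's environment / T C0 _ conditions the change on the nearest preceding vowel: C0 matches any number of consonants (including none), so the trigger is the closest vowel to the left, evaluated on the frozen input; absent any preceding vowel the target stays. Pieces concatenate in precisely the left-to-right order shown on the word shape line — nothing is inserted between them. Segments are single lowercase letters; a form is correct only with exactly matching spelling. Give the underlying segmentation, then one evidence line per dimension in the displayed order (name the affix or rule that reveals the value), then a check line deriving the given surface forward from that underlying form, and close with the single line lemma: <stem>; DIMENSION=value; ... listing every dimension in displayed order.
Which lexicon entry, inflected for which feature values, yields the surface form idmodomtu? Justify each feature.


underlying: id-motem-tu
VEL=ta - signalled by the affix -tu
POLE=fe - signalled by the affix id-
check: idmotemtu -> idmotomtu -> idmodomtu -> idmodomtu
lemma: motem; VEL=ta; POLE=fe


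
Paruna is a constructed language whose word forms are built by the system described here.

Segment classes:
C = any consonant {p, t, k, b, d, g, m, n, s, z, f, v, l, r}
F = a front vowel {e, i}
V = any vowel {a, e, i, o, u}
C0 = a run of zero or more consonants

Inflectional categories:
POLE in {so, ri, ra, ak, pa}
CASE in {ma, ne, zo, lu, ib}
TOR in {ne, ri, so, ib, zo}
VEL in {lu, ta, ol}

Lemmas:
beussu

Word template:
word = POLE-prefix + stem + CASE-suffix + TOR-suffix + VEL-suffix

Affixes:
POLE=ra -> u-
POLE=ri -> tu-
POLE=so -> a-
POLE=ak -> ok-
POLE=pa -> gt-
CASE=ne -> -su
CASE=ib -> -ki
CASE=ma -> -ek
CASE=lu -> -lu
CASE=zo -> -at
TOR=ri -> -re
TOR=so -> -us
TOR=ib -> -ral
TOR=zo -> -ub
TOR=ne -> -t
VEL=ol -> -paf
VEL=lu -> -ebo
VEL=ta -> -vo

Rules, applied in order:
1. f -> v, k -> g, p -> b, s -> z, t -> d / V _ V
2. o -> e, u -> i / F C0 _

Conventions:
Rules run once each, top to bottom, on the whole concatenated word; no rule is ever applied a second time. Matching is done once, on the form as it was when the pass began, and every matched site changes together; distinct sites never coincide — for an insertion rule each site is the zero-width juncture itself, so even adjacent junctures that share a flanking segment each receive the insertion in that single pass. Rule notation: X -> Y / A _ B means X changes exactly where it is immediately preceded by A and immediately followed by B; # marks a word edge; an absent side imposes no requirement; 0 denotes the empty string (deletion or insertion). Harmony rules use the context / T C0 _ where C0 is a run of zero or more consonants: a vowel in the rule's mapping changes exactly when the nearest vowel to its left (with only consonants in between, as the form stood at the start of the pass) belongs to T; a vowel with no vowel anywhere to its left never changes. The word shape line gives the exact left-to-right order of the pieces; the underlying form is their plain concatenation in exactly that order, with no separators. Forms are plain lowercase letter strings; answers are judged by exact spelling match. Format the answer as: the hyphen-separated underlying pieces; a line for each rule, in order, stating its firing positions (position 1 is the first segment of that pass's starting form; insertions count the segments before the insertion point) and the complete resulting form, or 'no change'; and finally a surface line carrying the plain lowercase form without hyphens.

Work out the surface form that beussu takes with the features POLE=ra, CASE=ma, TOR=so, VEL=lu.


underlying: u-beussu-ek-us-ebo
1. f -> v, k -> g, p -> b, s -> z, t -> d / V _ V: fires at position(s) 9, 11: ubeussueguzebo
2. o -> e, u -> i / F C0 _: fires at position(s) 4, 10, 14: ubeissuegizebe
surface: ubeissuegizebe


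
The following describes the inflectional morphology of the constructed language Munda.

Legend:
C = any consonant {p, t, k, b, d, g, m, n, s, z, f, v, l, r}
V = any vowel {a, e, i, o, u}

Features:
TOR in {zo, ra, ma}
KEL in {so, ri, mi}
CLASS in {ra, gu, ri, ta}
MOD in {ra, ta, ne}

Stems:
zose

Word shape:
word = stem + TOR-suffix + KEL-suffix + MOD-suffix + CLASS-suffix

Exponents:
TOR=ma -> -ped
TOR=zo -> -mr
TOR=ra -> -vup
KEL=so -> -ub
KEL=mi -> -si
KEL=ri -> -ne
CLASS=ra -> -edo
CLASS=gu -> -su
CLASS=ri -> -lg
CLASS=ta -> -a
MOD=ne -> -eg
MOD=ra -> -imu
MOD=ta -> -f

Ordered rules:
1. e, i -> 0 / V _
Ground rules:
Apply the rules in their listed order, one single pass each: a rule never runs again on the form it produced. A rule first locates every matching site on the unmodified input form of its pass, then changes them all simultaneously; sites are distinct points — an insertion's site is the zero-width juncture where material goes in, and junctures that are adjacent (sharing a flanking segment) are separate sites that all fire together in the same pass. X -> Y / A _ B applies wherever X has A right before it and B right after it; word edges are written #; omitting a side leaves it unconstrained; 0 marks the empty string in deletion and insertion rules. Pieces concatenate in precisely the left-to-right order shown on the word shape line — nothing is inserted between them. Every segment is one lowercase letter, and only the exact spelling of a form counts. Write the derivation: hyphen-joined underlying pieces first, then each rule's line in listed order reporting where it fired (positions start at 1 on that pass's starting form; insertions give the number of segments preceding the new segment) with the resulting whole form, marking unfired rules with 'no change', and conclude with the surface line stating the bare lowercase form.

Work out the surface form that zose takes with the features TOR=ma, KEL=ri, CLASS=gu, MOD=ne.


underlying: zose-ped-ne-eg-su
1. e, i -> 0 / V _: fires at position(s) 10: zosepednegsu
surface: zosepednegsu
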